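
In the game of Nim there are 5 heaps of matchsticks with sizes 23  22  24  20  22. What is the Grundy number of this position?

Nim-sum: 23 XOR 22 XOR 24 XOR 20 XOR 22 = 27.

27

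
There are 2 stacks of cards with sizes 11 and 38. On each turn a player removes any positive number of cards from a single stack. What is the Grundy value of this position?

45

Nim-sum: 11 ⊕ 38 = 45.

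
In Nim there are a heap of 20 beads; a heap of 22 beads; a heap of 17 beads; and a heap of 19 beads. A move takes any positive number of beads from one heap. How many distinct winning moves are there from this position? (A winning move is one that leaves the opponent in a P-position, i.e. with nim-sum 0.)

Nim-sum: 20 XOR 22 XOR 17 XOR 19 = 0.
The nim-sum is already 0, so every move leaves a nonzero nim-sum — there are no winning moves.

0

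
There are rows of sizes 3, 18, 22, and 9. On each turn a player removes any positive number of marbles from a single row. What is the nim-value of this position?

14

Nim-sum: 3 ^ 18 ^ 22 ^ 9 = 14.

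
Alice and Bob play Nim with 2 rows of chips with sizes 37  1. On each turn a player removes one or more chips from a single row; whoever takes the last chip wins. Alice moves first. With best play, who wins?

Alice wins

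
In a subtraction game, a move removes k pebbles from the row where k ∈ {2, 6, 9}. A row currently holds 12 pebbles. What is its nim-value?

0

Compute g(0), g(1), … for moves {2, 6, 9}:
g(0) = mex{} = 0
g(1) = mex{} = 0
g(2) = mex{0} = 1
g(3) = mex{0} = 1
g(4) = mex{1} = 0
g(5) = mex{1} = 0
g(6) = mex{0} = 1
g(7) = mex{0} = 1
g(8) = mex{1} = 0
g(9) = mex{0,1} = 2
g(10) = mex{0} = 1
g(11) = mex{0,1,2} = 3
g(12) = mex{1} = 0
So g(12) = 0.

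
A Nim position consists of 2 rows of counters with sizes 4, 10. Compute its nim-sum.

14

In binary:
  0100  (4)
  1010  (10)
  ----
  1110  (14)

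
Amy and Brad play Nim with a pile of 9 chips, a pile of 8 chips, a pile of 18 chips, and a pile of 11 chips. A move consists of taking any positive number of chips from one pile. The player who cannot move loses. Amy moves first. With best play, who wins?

Bitwise XOR of the heap sizes:
  01001  (9)
  01000  (8)
  10010  (18)
  01011  (11)
  -----
  11000  (24)
The nim-sum is 24 ≠ 0, so this is an N-position: the player to move can win; Amy has a winning move.

Amy wins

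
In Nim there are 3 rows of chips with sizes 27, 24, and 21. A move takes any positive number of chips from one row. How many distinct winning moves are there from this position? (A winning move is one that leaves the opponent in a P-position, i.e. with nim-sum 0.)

3

Compute the nim-sum pairwise:
27 ⊕ 24 = 3
3 ⊕ 21 = 22
The overall nim-sum is X = 22. A row of size p has a winning move iff p XOR X < p (reduce it to p XOR X).
  27: 27 XOR 22 = 13 < 27 — winning move (to 13).
  24: 24 XOR 22 = 14 < 24 — winning move (to 14).
  21: 21 XOR 22 = 3 < 21 — winning move (to 3).
That gives 3 winning moves.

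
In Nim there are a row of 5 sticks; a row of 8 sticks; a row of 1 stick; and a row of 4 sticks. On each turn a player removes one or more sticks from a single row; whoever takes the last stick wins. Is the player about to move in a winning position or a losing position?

Winning position

Nim-sum: 5 XOR 8 XOR 1 XOR 4 = 8.
The nim-sum is 8 ≠ 0, so this is an N-position: the player to move can win.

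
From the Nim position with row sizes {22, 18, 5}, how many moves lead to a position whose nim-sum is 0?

Compute the nim-sum pairwise:
22 ⊕ 18 = 4
4 ⊕ 5 = 1
The overall nim-sum is X = 1. A row of size p has a winning move iff p XOR X < p (reduce it to p XOR X).
  22: 22 XOR 1 = 23 ≥ 22 — no move.
  18: 18 XOR 1 = 19 ≥ 18 — no move.
  5: 5 XOR 1 = 4 < 5 — winning move (to 4).
That gives 1 winning move.

1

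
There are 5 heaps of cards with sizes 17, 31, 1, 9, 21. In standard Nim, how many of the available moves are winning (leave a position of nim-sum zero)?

Nim-sum: 17 XOR 31 XOR 1 XOR 9 XOR 21 = 19.
The overall nim-sum is X = 19. A heap of size p has a winning move iff p XOR X < p (reduce it to p XOR X).
  17: 17 XOR 19 = 2 < 17 — winning move (to 2).
  31: 31 XOR 19 = 12 < 31 — winning move (to 12).
  1: 1 XOR 19 = 18 ≥ 1 — no move.
  9: 9 XOR 19 = 26 ≥ 9 — no move.
  21: 21 XOR 19 = 6 < 21 — winning move (to 6).
That gives 3 winning moves.

3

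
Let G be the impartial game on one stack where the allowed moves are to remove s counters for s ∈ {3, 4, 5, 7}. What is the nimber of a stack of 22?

0

Grundy values for subtraction set {3, 4, 5, 7}:
k:     0  1  2  3  4  5  6  7  8  9 10 11 12 13 14 15 16 17 18 19 20 21 22
g(k):  0  0  0  1  1  1  2  2  2  3  0  0  0  1  1  1  2  2  2  3  0  0  0
So g(22) = 0.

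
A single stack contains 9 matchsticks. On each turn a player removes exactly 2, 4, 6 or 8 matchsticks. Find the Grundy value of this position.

Grundy values for subtraction set {2, 4, 6, 8}:
g(0) = mex{} = 0
g(1) = mex{} = 0
g(2) = mex{0} = 1
g(3) = mex{0} = 1
g(4) = mex{0,1} = 2
g(5) = mex{0,1} = 2
g(6) = mex{0,1,2} = 3
g(7) = mex{0,1,2} = 3
g(8) = mex{0,1,2,3} = 4
g(9) = mex{0,1,2,3} = 4
So g(9) = 4.

4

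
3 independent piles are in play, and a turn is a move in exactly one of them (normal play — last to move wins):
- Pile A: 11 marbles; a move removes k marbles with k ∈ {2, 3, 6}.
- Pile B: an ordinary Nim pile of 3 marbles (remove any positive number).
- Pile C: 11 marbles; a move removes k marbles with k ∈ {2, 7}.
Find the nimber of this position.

Build the Grundy sequence for pile A with g(k) = mex{g(k−s) : s ∈ {2, 3, 6}, s ≤ k}:
k:     0  1  2  3  4  5  6  7  8  9 10 11
g(k):  0  0  1  1  2  0  3  1  2  0  0  1
So g(11) = 1.
Pile B is a plain Nim pile of size 3, so its Grundy value is 3.
For pile C, compute g(0), g(1), … with moves {2, 7}:
g(0) = mex{} = 0
g(1) = mex{} = 0
g(2) = mex{0} = 1
g(3) = mex{0} = 1
g(4) = mex{1} = 0
g(5) = mex{1} = 0
g(6) = mex{0} = 1
g(7) = mex{0} = 1
g(8) = mex{0,1} = 2
g(9) = mex{1} = 0
g(10) = mex{1,2} = 0
g(11) = mex{0} = 1
So g(11) = 1.
The value of a disjunctive sum is the nim-sum of the parts.
Combined value = 1 XOR 3 XOR 1 = 3.

3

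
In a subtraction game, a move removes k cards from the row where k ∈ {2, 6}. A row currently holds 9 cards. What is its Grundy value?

Grundy values for subtraction set {2, 6}:
g(0) = mex{} = 0
g(1) = mex{} = 0
g(2) = mex{0} = 1
g(3) = mex{0} = 1
g(4) = mex{1} = 0
g(5) = mex{1} = 0
g(6) = mex{0} = 1
g(7) = mex{0} = 1
g(8) = mex{1} = 0
g(9) = mex{1} = 0
So g(9) = 0.

0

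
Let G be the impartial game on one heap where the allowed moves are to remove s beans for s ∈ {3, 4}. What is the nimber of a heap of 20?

Build the Grundy sequence with g(k) = mex{g(k−s) : s ∈ {3, 4}, s ≤ k}:
k:     0  1  2  3  4  5  6  7  8  9 10 11 12 13 14 15 16 17 18 19 20
g(k):  0  0  0  1  1  1  2  0  0  0  1  1  1  2  0  0  0  1  1  1  2
So g(20) = 2.

2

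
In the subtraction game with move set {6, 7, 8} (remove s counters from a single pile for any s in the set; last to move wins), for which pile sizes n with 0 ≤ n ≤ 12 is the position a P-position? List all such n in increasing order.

0, 1, 2, 3, 4, 5

Build the Grundy sequence with g(k) = mex{g(k−s) : s ∈ {6, 7, 8}, s ≤ k}:
k:     0  1  2  3  4  5  6  7  8  9 10 11 12
g(k):  0  0  0  0  0  0  1  1  1  1  1  1  2
The P-positions (g = 0) in 0..12 are 0, 1, 2, 3, 4, 5.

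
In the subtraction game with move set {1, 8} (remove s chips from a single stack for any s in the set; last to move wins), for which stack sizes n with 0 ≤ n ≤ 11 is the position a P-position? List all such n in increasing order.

Build the Grundy sequence with g(k) = mex{g(k−s) : s ∈ {1, 8}, s ≤ k}:
g(0) = mex{} = 0
g(1) = mex{0} = 1
g(2) = mex{1} = 0
g(3) = mex{0} = 1
g(4) = mex{1} = 0
g(5) = mex{0} = 1
g(6) = mex{1} = 0
g(7) = mex{0} = 1
g(8) = mex{0,1} = 2
g(9) = mex{1,2} = 0
g(10) = mex{0} = 1
g(11) = mex{1} = 0
The P-positions (g = 0) in 0..11 are 0, 2, 4, 6, 9, 11.

0, 2, 4, 6, 9, 11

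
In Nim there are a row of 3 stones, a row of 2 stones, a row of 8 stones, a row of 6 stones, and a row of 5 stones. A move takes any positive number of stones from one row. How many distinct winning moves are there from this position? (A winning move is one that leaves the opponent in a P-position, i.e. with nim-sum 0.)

Nim-sum: 3 ^ 2 ^ 8 ^ 6 ^ 5 = 10.
The overall nim-sum is X = 10. A row of size p has a winning move iff p XOR X < p (reduce it to p XOR X).
  3: 3 XOR 10 = 9 ≥ 3 — no move.
  2: 2 XOR 10 = 8 ≥ 2 — no move.
  8: 8 XOR 10 = 2 < 8 — winning move (to 2).
  6: 6 XOR 10 = 12 ≥ 6 — no move.
  5: 5 XOR 10 = 15 ≥ 5 — no move.
That gives 1 winning move.

1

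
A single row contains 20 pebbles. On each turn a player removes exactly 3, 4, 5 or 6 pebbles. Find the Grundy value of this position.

Grundy values for subtraction set {3, 4, 5, 6}:
k:     0  1  2  3  4  5  6  7  8  9 10 11 12 13 14 15 16 17 18 19 20
g(k):  0  0  0  1  1  1  2  2  2  0  0  0  1  1  1  2  2  2  0  0  0
So g(20) = 0.

0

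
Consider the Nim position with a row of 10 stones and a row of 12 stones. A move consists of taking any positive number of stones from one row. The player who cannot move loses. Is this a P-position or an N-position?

Bitwise XOR of the heap sizes:
  1010  (10)
  1100  (12)
  ----
  0110  (6)
The nim-sum is 6 ≠ 0, so this is an N-position: the player to move can win.

N-position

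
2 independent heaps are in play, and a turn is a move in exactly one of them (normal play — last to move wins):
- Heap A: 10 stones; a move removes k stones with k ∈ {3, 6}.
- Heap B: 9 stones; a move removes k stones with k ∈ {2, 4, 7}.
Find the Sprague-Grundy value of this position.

0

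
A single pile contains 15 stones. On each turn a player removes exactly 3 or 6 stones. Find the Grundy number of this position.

2

Grundy values for subtraction set {3, 6}:
k:     0  1  2  3  4  5  6  7  8  9 10 11 12 13 14 15
g(k):  0  0  0  1  1  1  2  2  2  0  0  0  1  1  1  2
So g(15) = 2.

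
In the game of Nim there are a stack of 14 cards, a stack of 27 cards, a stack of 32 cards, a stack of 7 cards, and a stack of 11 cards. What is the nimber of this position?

Nim-sum: 14 ^ 27 ^ 32 ^ 7 ^ 11 = 57.

57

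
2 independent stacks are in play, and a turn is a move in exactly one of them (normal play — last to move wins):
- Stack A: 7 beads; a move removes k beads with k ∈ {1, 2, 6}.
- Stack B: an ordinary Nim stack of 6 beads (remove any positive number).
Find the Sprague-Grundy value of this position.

6

Grundy values for stack A (subtraction set {1, 2, 6}):
g(0) = mex{} = 0
g(1) = mex{0} = 1
g(2) = mex{0,1} = 2
g(3) = mex{1,2} = 0
g(4) = mex{0,2} = 1
g(5) = mex{0,1} = 2
g(6) = mex{0,1,2} = 3
g(7) = mex{1,2,3} = 0
So g(7) = 0.
Stack B is a plain Nim stack of size 6, so its Grundy value is 6.
The value of a disjunctive sum is the nim-sum of the parts.
Combined value = 0 XOR 6 = 6.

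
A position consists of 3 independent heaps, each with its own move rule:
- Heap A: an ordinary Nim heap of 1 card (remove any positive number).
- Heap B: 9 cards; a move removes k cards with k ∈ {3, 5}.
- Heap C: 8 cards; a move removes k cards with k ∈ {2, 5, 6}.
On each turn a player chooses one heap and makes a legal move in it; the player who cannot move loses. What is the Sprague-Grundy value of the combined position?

Heap A is a plain Nim heap of size 1, so its Grundy value is 1.
Build the Grundy sequence for heap B with g(k) = mex{g(k−s) : s ∈ {3, 5}, s ≤ k}:
g(0) = mex{} = 0
g(1) = mex{} = 0
g(2) = mex{} = 0
g(3) = mex{0} = 1
g(4) = mex{0} = 1
g(5) = mex{0} = 1
g(6) = mex{0,1} = 2
g(7) = mex{0,1} = 2
g(8) = mex{1} = 0
g(9) = mex{1,2} = 0
So g(9) = 0.
Grundy values for heap C (subtraction set {2, 5, 6}):
k:     0  1  2  3  4  5  6  7  8
g(k):  0  0  1  1  0  2  1  3  0
So g(8) = 0.
By the Sprague-Grundy theorem, the Grundy value of a sum of independent games is the XOR of the component values.
Combined value = 1 ⊕ 0 ⊕ 0 = 1.

1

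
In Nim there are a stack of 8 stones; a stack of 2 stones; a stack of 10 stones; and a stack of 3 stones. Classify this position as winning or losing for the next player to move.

Winning position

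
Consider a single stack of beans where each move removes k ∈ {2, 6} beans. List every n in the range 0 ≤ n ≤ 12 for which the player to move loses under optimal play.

0, 1, 4, 5, 8, 9, 12

Grundy values for subtraction set {2, 6}:
k:     0  1  2  3  4  5  6  7  8  9 10 11 12
g(k):  0  0  1  1  0  0  1  1  0  0  1  1  0
The P-positions (g = 0) in 0..12 are 0, 1, 4, 5, 8, 9, 12.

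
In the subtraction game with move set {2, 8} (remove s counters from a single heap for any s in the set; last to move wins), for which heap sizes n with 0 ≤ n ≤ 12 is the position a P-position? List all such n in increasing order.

0, 1, 4, 5, 10, 11

Build the Grundy sequence with g(k) = mex{g(k−s) : s ∈ {2, 8}, s ≤ k}:
k:     0  1  2  3  4  5  6  7  8  9 10 11 12
g(k):  0  0  1  1  0  0  1  1  2  2  0  0  1
The P-positions (g = 0) in 0..12 are 0, 1, 4, 5, 10, 11.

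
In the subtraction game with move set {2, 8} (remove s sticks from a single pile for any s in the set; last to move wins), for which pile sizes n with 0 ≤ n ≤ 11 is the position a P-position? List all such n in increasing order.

Grundy values for subtraction set {2, 8}:
g(0) = mex{} = 0
g(1) = mex{} = 0
g(2) = mex{0} = 1
g(3) = mex{0} = 1
g(4) = mex{1} = 0
g(5) = mex{1} = 0
g(6) = mex{0} = 1
g(7) = mex{0} = 1
g(8) = mex{0,1} = 2
g(9) = mex{0,1} = 2
g(10) = mex{1,2} = 0
g(11) = mex{1,2} = 0
The P-positions (g = 0) in 0..11 are 0, 1, 4, 5, 10, 11.

0, 1, 4, 5, 10, 11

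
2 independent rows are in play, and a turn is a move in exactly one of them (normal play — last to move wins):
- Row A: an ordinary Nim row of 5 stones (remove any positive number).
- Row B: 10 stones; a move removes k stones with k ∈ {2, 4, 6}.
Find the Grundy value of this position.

4

Row A is a plain Nim row of size 5, so its Grundy value is 5.
Grundy values for row B (subtraction set {2, 4, 6}):
g(0) = mex{} = 0
g(1) = mex{} = 0
g(2) = mex{0} = 1
g(3) = mex{0} = 1
g(4) = mex{0,1} = 2
g(5) = mex{0,1} = 2
g(6) = mex{0,1,2} = 3
g(7) = mex{0,1,2} = 3
g(8) = mex{1,2,3} = 0
g(9) = mex{1,2,3} = 0
g(10) = mex{0,2,3} = 1
So g(10) = 1.
By the Sprague-Grundy theorem, the Grundy value of a sum of independent games is the XOR of the component values.
Combined value = 5 ⊕ 1 = 4.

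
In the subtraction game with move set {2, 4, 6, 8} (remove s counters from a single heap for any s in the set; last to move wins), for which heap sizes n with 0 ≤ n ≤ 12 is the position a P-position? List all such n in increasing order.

0, 1, 10, 11

Compute g(0), g(1), … for moves {2, 4, 6, 8}:
g(0) = mex{} = 0
g(1) = mex{} = 0
g(2) = mex{0} = 1
g(3) = mex{0} = 1
g(4) = mex{0,1} = 2
g(5) = mex{0,1} = 2
g(6) = mex{0,1,2} = 3
g(7) = mex{0,1,2} = 3
g(8) = mex{0,1,2,3} = 4
g(9) = mex{0,1,2,3} = 4
g(10) = mex{1,2,3,4} = 0
g(11) = mex{1,2,3,4} = 0
g(12) = mex{0,2,3,4} = 1
The P-positions (g = 0) in 0..12 are 0, 1, 10, 11.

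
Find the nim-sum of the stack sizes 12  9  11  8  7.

1

Compute the nim-sum pairwise:
12 XOR 9 = 5
5 XOR 11 = 14
14 XOR 8 = 6
6 XOR 7 = 1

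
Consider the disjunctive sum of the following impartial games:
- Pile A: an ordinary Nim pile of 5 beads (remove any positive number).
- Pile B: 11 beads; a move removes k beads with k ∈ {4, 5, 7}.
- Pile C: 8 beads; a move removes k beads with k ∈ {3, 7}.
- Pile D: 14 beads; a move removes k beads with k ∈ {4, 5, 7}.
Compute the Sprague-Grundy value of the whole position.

7

Pile A is a plain Nim pile of size 5, so its Grundy value is 5.
For pile B, compute g(0), g(1), … with moves {4, 5, 7}:
g(0) = mex{} = 0
g(1) = mex{} = 0
g(2) = mex{} = 0
g(3) = mex{} = 0
g(4) = mex{0} = 1
g(5) = mex{0} = 1
g(6) = mex{0} = 1
g(7) = mex{0} = 1
g(8) = mex{0,1} = 2
g(9) = mex{0,1} = 2
g(10) = mex{0,1} = 2
g(11) = mex{1} = 0
So g(11) = 0.
Grundy values for pile C (subtraction set {3, 7}):
g(0) = mex{} = 0
g(1) = mex{} = 0
g(2) = mex{} = 0
g(3) = mex{0} = 1
g(4) = mex{0} = 1
g(5) = mex{0} = 1
g(6) = mex{1} = 0
g(7) = mex{0,1} = 2
g(8) = mex{0,1} = 2
So g(8) = 2.
Build the Grundy sequence for pile D with g(k) = mex{g(k−s) : s ∈ {4, 5, 7}, s ≤ k}:
g(0) = mex{} = 0
g(1) = mex{} = 0
g(2) = mex{} = 0
g(3) = mex{} = 0
g(4) = mex{0} = 1
g(5) = mex{0} = 1
g(6) = mex{0} = 1
g(7) = mex{0} = 1
g(8) = mex{0,1} = 2
g(9) = mex{0,1} = 2
g(10) = mex{0,1} = 2
g(11) = mex{1} = 0
g(12) = mex{1,2} = 0
g(13) = mex{1,2} = 0
g(14) = mex{1,2} = 0
So g(14) = 0.
The value of a disjunctive sum is the nim-sum of the parts.
Combined value = 5 XOR 0 XOR 2 XOR 0 = 7.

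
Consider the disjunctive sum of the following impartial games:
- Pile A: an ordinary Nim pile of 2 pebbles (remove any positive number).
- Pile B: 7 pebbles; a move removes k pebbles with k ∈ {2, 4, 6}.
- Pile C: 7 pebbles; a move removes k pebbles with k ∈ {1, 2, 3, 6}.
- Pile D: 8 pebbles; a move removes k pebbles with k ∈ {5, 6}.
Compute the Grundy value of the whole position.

3

Pile A is a plain Nim pile of size 2, so its Grundy value is 2.
Build the Grundy sequence for pile B with g(k) = mex{g(k−s) : s ∈ {2, 4, 6}, s ≤ k}:
g(0) = mex{} = 0
g(1) = mex{} = 0
g(2) = mex{0} = 1
g(3) = mex{0} = 1
g(4) = mex{0,1} = 2
g(5) = mex{0,1} = 2
g(6) = mex{0,1,2} = 3
g(7) = mex{0,1,2} = 3
So g(7) = 3.
Build the Grundy sequence for pile C with g(k) = mex{g(k−s) : s ∈ {1, 2, 3, 6}, s ≤ k}:
g(0) = mex{} = 0
g(1) = mex{0} = 1
g(2) = mex{0,1} = 2
g(3) = mex{0,1,2} = 3
g(4) = mex{1,2,3} = 0
g(5) = mex{0,2,3} = 1
g(6) = mex{0,1,3} = 2
g(7) = mex{0,1,2} = 3
So g(7) = 3.
For pile D, compute g(0), g(1), … with moves {5, 6}:
k:     0  1  2  3  4  5  6  7  8
g(k):  0  0  0  0  0  1  1  1  1
So g(8) = 1.
By the Sprague-Grundy theorem, the Grundy value of a sum of independent games is the XOR of the component values.
Combined value = 2 ⊕ 3 ⊕ 3 ⊕ 1 = 3.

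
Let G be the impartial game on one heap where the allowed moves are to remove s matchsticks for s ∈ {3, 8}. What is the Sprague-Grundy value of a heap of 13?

Grundy values for subtraction set {3, 8}:
g(0) = mex{} = 0
g(1) = mex{} = 0
g(2) = mex{} = 0
g(3) = mex{0} = 1
g(4) = mex{0} = 1
g(5) = mex{0} = 1
g(6) = mex{1} = 0
g(7) = mex{1} = 0
g(8) = mex{0,1} = 2
g(9) = mex{0} = 1
g(10) = mex{0} = 1
g(11) = mex{1,2} = 0
g(12) = mex{1} = 0
g(13) = mex{1} = 0
So g(13) = 0.

0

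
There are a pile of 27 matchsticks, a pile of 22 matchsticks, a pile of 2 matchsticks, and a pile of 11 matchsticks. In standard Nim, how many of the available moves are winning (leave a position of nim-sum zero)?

Nim-sum: 27 XOR 22 XOR 2 XOR 11 = 4.
The overall nim-sum is X = 4. A pile of size p has a winning move iff p XOR X < p (reduce it to p XOR X).
  27: 27 XOR 4 = 31 ≥ 27 — no move.
  22: 22 XOR 4 = 18 < 22 — winning move (to 18).
  2: 2 XOR 4 = 6 ≥ 2 — no move.
  11: 11 XOR 4 = 15 ≥ 11 — no move.
That gives 1 winning move.

1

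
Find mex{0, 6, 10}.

1

0 is in the set but 1 is not, so the mex is 1.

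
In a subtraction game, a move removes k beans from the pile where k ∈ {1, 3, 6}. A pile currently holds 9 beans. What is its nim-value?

0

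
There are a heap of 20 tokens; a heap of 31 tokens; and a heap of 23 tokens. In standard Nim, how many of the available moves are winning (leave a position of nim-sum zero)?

3

Nim-sum: 20 ^ 31 ^ 23 = 28.
The overall nim-sum is X = 28. A heap of size p has a winning move iff p XOR X < p (reduce it to p XOR X).
  20: 20 XOR 28 = 8 < 20 — winning move (to 8).
  31: 31 XOR 28 = 3 < 31 — winning move (to 3).
  23: 23 XOR 28 = 11 < 23 — winning move (to 11).
That gives 3 winning moves.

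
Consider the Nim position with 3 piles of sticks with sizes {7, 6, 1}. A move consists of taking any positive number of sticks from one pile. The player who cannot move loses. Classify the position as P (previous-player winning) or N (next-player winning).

P-position

Compute the nim-sum pairwise:
7 XOR 6 = 1
1 XOR 1 = 0
The nim-sum is 0, so this is a P-position: the player to move is in a losing position under optimal play.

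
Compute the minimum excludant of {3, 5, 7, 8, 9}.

0 is not in the set, so the mex is 0.

0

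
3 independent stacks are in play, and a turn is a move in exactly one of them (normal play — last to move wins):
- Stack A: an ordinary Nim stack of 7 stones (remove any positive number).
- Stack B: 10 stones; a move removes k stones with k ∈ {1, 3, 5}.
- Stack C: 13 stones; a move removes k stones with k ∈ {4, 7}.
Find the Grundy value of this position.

7

Stack A is a plain Nim stack of size 7, so its Grundy value is 7.
For stack B, compute g(0), g(1), … with moves {1, 3, 5}:
k:     0  1  2  3  4  5  6  7  8  9 10
g(k):  0  1  0  1  0  1  0  1  0  1  0
So g(10) = 0.
For stack C, compute g(0), g(1), … with moves {4, 7}:
g(0) = mex{} = 0
g(1) = mex{} = 0
g(2) = mex{} = 0
g(3) = mex{} = 0
g(4) = mex{0} = 1
g(5) = mex{0} = 1
g(6) = mex{0} = 1
g(7) = mex{0} = 1
g(8) = mex{0,1} = 2
g(9) = mex{0,1} = 2
g(10) = mex{0,1} = 2
g(11) = mex{1} = 0
g(12) = mex{1,2} = 0
g(13) = mex{1,2} = 0
So g(13) = 0.
The value of a disjunctive sum is the nim-sum of the parts.
Combined value = 7 XOR 0 XOR 0 = 7.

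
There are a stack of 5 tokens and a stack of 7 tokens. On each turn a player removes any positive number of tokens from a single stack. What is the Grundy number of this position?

Compute the nim-sum pairwise:
5 XOR 7 = 2

2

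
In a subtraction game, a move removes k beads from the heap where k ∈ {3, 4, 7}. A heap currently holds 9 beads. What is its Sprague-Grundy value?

3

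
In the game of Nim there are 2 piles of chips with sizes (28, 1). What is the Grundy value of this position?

Nim-sum: 28 ^ 1 = 29.

29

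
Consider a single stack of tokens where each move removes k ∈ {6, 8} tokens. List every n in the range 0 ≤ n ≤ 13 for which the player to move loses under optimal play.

0, 1, 2, 3, 4, 5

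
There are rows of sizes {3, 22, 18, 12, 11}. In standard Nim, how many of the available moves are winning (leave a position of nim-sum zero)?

In binary:
  00011  (3)
  10110  (22)
  10010  (18)
  01100  (12)
  01011  (11)
  -----
  00000  (0)
The nim-sum is already 0, so every move leaves a nonzero nim-sum — there are no winning moves.

0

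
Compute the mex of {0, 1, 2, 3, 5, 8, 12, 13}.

4

The values 0, 1, 2, 3 are all present; 4 is the first non-negative integer missing from the set.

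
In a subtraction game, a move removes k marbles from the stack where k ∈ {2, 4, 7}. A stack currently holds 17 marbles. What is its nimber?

1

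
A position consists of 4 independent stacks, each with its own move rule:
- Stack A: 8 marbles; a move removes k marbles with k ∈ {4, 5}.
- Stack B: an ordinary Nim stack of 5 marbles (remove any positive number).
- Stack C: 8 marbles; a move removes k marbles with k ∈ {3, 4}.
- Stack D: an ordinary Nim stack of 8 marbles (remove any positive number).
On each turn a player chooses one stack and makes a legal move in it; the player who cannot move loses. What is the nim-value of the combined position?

15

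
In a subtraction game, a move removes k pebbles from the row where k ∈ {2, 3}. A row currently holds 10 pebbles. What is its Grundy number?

0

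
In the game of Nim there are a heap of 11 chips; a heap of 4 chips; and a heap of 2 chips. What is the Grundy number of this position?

Compute the nim-sum pairwise:
11 ^ 4 = 15
15 ^ 2 = 13

13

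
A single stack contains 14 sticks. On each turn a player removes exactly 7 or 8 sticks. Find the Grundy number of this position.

Build the Grundy sequence with g(k) = mex{g(k−s) : s ∈ {7, 8}, s ≤ k}:
k:     0  1  2  3  4  5  6  7  8  9 10 11 12 13 14
g(k):  0  0  0  0  0  0  0  1  1  1  1  1  1  1  2
So g(14) = 2.

2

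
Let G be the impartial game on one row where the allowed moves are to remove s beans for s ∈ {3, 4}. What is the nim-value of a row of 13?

Grundy values for subtraction set {3, 4}:
k:     0  1  2  3  4  5  6  7  8  9 10 11 12 13
g(k):  0  0  0  1  1  1  2  0  0  0  1  1  1  2
So g(13) = 2.

2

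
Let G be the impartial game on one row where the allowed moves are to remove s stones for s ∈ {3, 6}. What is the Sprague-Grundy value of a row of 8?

Build the Grundy sequence with g(k) = mex{g(k−s) : s ∈ {3, 6}, s ≤ k}:
k:     0  1  2  3  4  5  6  7  8
g(k):  0  0  0  1  1  1  2  2  2
So g(8) = 2.

2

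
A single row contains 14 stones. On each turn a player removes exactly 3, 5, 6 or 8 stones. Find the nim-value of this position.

1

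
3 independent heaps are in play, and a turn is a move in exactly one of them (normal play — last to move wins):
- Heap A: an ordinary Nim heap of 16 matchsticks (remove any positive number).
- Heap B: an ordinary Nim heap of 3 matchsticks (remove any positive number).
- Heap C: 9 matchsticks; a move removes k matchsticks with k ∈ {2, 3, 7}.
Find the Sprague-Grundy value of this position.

Heap A is a plain Nim heap of size 16, so its Grundy value is 16.
Heap B is a plain Nim heap of size 3, so its Grundy value is 3.
Build the Grundy sequence for heap C with g(k) = mex{g(k−s) : s ∈ {2, 3, 7}, s ≤ k}:
k:     0  1  2  3  4  5  6  7  8  9
g(k):  0  0  1  1  2  0  0  1  1  2
So g(9) = 2.
By the Sprague-Grundy theorem, the Grundy value of a sum of independent games is the XOR of the component values.
Combined value = 16 ⊕ 3 ⊕ 2 = 17.

17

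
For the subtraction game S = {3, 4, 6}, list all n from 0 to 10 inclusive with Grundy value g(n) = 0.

0, 1, 2, 9, 10

Grundy values for subtraction set {3, 4, 6}:
g(0) = mex{} = 0
g(1) = mex{} = 0
g(2) = mex{} = 0
g(3) = mex{0} = 1
g(4) = mex{0} = 1
g(5) = mex{0} = 1
g(6) = mex{0,1} = 2
g(7) = mex{0,1} = 2
g(8) = mex{0,1} = 2
g(9) = mex{1,2} = 0
g(10) = mex{1,2} = 0
The P-positions (g = 0) in 0..10 are 0, 1, 2, 9, 10.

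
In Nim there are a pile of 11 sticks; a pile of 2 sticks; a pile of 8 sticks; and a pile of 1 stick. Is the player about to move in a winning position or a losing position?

Nim-sum: 11 ^ 2 ^ 8 ^ 1 = 0.
The nim-sum is 0, so this is a P-position: the player to move is in a losing position under optimal play.

Losing position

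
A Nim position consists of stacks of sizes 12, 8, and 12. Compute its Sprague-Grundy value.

Nim-sum: 12 ⊕ 8 ⊕ 12 = 8.

8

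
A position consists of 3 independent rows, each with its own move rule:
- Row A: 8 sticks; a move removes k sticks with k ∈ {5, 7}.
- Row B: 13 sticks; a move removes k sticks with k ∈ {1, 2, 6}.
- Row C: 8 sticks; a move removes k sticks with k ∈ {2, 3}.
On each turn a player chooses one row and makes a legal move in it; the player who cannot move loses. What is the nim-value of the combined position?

For row A, compute g(0), g(1), … with moves {5, 7}:
g(0) = mex{} = 0
g(1) = mex{} = 0
g(2) = mex{} = 0
g(3) = mex{} = 0
g(4) = mex{} = 0
g(5) = mex{0} = 1
g(6) = mex{0} = 1
g(7) = mex{0} = 1
g(8) = mex{0} = 1
So g(8) = 1.
For row B, compute g(0), g(1), … with moves {1, 2, 6}:
g(0) = mex{} = 0
g(1) = mex{0} = 1
g(2) = mex{0,1} = 2
g(3) = mex{1,2} = 0
g(4) = mex{0,2} = 1
g(5) = mex{0,1} = 2
g(6) = mex{0,1,2} = 3
g(7) = mex{1,2,3} = 0
g(8) = mex{0,2,3} = 1
g(9) = mex{0,1} = 2
g(10) = mex{1,2} = 0
g(11) = mex{0,2} = 1
g(12) = mex{0,1,3} = 2
g(13) = mex{0,1,2} = 3
So g(13) = 3.
Grundy values for row C (subtraction set {2, 3}):
g(0) = mex{} = 0
g(1) = mex{} = 0
g(2) = mex{0} = 1
g(3) = mex{0} = 1
g(4) = mex{0,1} = 2
g(5) = mex{1} = 0
g(6) = mex{1,2} = 0
g(7) = mex{0,2} = 1
g(8) = mex{0} = 1
So g(8) = 1.
By the Sprague-Grundy theorem, the Grundy value of a sum of independent games is the XOR of the component values.
Combined value = 1 XOR 3 XOR 1 = 3.

3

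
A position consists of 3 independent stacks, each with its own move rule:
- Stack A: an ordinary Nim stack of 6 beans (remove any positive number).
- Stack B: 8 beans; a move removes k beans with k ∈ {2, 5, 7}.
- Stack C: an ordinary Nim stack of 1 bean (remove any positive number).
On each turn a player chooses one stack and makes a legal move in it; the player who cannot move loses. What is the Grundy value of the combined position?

5

Stack A is a plain Nim stack of size 6, so its Grundy value is 6.
Build the Grundy sequence for stack B with g(k) = mex{g(k−s) : s ∈ {2, 5, 7}, s ≤ k}:
g(0) = mex{} = 0
g(1) = mex{} = 0
g(2) = mex{0} = 1
g(3) = mex{0} = 1
g(4) = mex{1} = 0
g(5) = mex{0,1} = 2
g(6) = mex{0} = 1
g(7) = mex{0,1,2} = 3
g(8) = mex{0,1} = 2
So g(8) = 2.
Stack C is a plain Nim stack of size 1, so its Grundy value is 1.
The value of a disjunctive sum is the nim-sum of the parts.
Combined value = 6 XOR 2 XOR 1 = 5.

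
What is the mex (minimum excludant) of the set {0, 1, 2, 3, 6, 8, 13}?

4

The values 0, 1, 2, 3 are all present; 4 is the first non-negative integer missing from the set.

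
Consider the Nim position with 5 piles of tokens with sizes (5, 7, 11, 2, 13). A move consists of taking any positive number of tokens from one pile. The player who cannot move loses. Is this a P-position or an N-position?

Compute the nim-sum pairwise:
5 ^ 7 = 2
2 ^ 11 = 9
9 ^ 2 = 11
11 ^ 13 = 6
The nim-sum is 6 ≠ 0, so this is an N-position: the player to move can win.

N-position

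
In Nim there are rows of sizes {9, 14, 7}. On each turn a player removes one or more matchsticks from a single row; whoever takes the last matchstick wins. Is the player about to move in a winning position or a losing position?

Losing position

Bitwise XOR of the heap sizes:
  1001  (9)
  1110  (14)
  0111  (7)
  ----
  0000  (0)
The nim-sum is 0, so this is a P-position: the player to move is in a losing position under optimal play.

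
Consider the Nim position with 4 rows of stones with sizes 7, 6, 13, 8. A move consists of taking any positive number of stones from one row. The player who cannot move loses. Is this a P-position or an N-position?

N-position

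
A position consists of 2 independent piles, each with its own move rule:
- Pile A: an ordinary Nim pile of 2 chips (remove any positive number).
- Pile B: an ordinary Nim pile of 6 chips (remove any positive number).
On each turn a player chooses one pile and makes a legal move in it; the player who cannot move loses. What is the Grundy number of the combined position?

4

Pile A is a plain Nim pile of size 2, so its Grundy value is 2.
Pile B is a plain Nim pile of size 6, so its Grundy value is 6.
By the Sprague-Grundy theorem, the Grundy value of a sum of independent games is the XOR of the component values.
Combined value = 2 ⊕ 6 = 4.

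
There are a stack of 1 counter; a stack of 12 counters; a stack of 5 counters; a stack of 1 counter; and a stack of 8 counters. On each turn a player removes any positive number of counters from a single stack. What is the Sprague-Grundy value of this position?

Compute the nim-sum pairwise:
1 ^ 12 = 13
13 ^ 5 = 8
8 ^ 1 = 9
9 ^ 8 = 1

1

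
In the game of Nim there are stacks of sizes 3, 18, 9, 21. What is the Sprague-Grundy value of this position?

13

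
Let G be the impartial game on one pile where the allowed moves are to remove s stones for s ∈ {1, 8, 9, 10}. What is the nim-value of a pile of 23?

0

Grundy values for subtraction set {1, 8, 9, 10}:
k:     0  1  2  3  4  5  6  7  8  9 10 11 12 13 14 15 16 17 18 19 20 21 22 23
g(k):  0  1  0  1  0  1  0  1  2  3  2  3  2  3  2  3  4  0  1  0  1  0  1  0
So g(23) = 0.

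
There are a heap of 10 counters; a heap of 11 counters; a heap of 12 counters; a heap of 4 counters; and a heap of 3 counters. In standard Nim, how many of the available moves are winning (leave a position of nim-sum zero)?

Nim-sum: 10 ^ 11 ^ 12 ^ 4 ^ 3 = 10.
The overall nim-sum is X = 10. A heap of size p has a winning move iff p XOR X < p (reduce it to p XOR X).
  10: 10 XOR 10 = 0 < 10 — winning move (to 0).
  11: 11 XOR 10 = 1 < 11 — winning move (to 1).
  12: 12 XOR 10 = 6 < 12 — winning move (to 6).
  4: 4 XOR 10 = 14 ≥ 4 — no move.
  3: 3 XOR 10 = 9 ≥ 3 — no move.
That gives 3 winning moves.

3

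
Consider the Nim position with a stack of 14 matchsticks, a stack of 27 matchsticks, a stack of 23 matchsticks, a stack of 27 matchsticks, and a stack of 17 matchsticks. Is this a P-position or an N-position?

N-position

Bitwise XOR of the heap sizes:
  01110  (14)
  11011  (27)
  10111  (23)
  11011  (27)
  10001  (17)
  -----
  01000  (8)
The nim-sum is 8 ≠ 0, so this is an N-position: the player to move can win.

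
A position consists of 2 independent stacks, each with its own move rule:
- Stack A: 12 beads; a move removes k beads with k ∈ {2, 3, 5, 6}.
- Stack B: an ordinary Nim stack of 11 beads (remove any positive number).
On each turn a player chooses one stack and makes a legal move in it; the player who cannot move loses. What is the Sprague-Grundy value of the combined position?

9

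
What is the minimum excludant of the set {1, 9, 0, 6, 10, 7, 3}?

2

The values 0, 1 are all present; 2 is the first non-negative integer missing from the set.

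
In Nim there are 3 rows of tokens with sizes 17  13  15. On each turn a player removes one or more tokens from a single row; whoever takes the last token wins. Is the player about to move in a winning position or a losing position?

Compute the nim-sum pairwise:
17 ^ 13 = 28
28 ^ 15 = 19
The nim-sum is 19 ≠ 0, so this is an N-position: the player to move can win.

Winning position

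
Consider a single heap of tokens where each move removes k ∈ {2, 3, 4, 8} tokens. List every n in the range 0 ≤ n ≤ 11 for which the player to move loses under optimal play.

0, 1, 6, 7

Compute g(0), g(1), … for moves {2, 3, 4, 8}:
k:     0  1  2  3  4  5  6  7  8  9 10 11
g(k):  0  0  1  1  2  2  0  0  1  1  2  2
The P-positions (g = 0) in 0..11 are 0, 1, 6, 7.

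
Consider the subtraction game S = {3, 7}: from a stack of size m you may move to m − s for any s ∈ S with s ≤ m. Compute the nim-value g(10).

Compute g(0), g(1), … for moves {3, 7}:
k:     0  1  2  3  4  5  6  7  8  9 10
g(k):  0  0  0  1  1  1  0  2  2  1  0
So g(10) = 0.

0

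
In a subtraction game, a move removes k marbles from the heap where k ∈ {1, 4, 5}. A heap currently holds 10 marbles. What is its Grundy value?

0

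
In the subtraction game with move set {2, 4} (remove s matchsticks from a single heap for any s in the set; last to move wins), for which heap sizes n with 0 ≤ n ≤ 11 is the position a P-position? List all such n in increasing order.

0, 1, 6, 7

Grundy values for subtraction set {2, 4}:
g(0) = mex{} = 0
g(1) = mex{} = 0
g(2) = mex{0} = 1
g(3) = mex{0} = 1
g(4) = mex{0,1} = 2
g(5) = mex{0,1} = 2
g(6) = mex{1,2} = 0
g(7) = mex{1,2} = 0
g(8) = mex{0,2} = 1
g(9) = mex{0,2} = 1
g(10) = mex{0,1} = 2
g(11) = mex{0,1} = 2
The P-positions (g = 0) in 0..11 are 0, 1, 6, 7.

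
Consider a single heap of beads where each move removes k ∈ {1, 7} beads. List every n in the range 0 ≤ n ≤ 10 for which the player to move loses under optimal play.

Build the Grundy sequence with g(k) = mex{g(k−s) : s ∈ {1, 7}, s ≤ k}:
k:     0  1  2  3  4  5  6  7  8  9 10
g(k):  0  1  0  1  0  1  0  1  0  1  0
The P-positions (g = 0) in 0..10 are 0, 2, 4, 6, 8, 10.

0, 2, 4, 6, 8, 10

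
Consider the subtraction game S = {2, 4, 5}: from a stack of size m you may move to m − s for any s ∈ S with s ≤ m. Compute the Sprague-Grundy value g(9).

1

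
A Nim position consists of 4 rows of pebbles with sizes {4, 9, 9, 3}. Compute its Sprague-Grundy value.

Compute the nim-sum pairwise:
4 ⊕ 9 = 13
13 ⊕ 9 = 4
4 ⊕ 3 = 7

7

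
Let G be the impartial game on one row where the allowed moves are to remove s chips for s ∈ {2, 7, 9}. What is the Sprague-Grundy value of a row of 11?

3

Compute g(0), g(1), … for moves {2, 7, 9}:
g(0) = mex{} = 0
g(1) = mex{} = 0
g(2) = mex{0} = 1
g(3) = mex{0} = 1
g(4) = mex{1} = 0
g(5) = mex{1} = 0
g(6) = mex{0} = 1
g(7) = mex{0} = 1
g(8) = mex{0,1} = 2
g(9) = mex{0,1} = 2
g(10) = mex{0,1,2} = 3
g(11) = mex{0,1,2} = 3
So g(11) = 3.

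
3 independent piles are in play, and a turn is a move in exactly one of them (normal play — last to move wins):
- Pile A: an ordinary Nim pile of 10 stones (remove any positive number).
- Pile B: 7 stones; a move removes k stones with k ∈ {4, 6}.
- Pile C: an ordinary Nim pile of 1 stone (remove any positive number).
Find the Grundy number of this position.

10

Pile A is a plain Nim pile of size 10, so its Grundy value is 10.
Build the Grundy sequence for pile B with g(k) = mex{g(k−s) : s ∈ {4, 6}, s ≤ k}:
g(0) = mex{} = 0
g(1) = mex{} = 0
g(2) = mex{} = 0
g(3) = mex{} = 0
g(4) = mex{0} = 1
g(5) = mex{0} = 1
g(6) = mex{0} = 1
g(7) = mex{0} = 1
So g(7) = 1.
Pile C is a plain Nim pile of size 1, so its Grundy value is 1.
The value of a disjunctive sum is the nim-sum of the parts.
Combined value = 10 ⊕ 1 ⊕ 1 = 10.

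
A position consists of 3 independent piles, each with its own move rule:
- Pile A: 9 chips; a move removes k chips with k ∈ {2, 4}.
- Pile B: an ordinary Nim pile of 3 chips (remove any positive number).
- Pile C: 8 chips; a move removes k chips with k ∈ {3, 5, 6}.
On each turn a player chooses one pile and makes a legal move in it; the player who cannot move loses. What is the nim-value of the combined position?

0

Build the Grundy sequence for pile A with g(k) = mex{g(k−s) : s ∈ {2, 4}, s ≤ k}:
k:     0  1  2  3  4  5  6  7  8  9
g(k):  0  0  1  1  2  2  0  0  1  1
So g(9) = 1.
Pile B is a plain Nim pile of size 3, so its Grundy value is 3.
For pile C, compute g(0), g(1), … with moves {3, 5, 6}:
g(0) = mex{} = 0
g(1) = mex{} = 0
g(2) = mex{} = 0
g(3) = mex{0} = 1
g(4) = mex{0} = 1
g(5) = mex{0} = 1
g(6) = mex{0,1} = 2
g(7) = mex{0,1} = 2
g(8) = mex{0,1} = 2
So g(8) = 2.
The value of a disjunctive sum is the nim-sum of the parts.
Combined value = 1 ⊕ 3 ⊕ 2 = 0.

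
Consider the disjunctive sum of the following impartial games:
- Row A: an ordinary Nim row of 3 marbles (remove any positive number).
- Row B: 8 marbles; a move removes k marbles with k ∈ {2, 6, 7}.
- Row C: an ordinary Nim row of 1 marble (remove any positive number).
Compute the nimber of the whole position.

Row A is a plain Nim row of size 3, so its Grundy value is 3.
Grundy values for row B (subtraction set {2, 6, 7}):
k:     0  1  2  3  4  5  6  7  8
g(k):  0  0  1  1  0  0  1  1  2
So g(8) = 2.
Row C is a plain Nim row of size 1, so its Grundy value is 1.
The value of a disjunctive sum is the nim-sum of the parts.
Combined value = 3 ⊕ 2 ⊕ 1 = 0.

0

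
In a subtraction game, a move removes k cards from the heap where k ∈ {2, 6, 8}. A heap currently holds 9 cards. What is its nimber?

Compute g(0), g(1), … for moves {2, 6, 8}:
k:     0  1  2  3  4  5  6  7  8  9
g(k):  0  0  1  1  0  0  1  1  2  2
So g(9) = 2.

2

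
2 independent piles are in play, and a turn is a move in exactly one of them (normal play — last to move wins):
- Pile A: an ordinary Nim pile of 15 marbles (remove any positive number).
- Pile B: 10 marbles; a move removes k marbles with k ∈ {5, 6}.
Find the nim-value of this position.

13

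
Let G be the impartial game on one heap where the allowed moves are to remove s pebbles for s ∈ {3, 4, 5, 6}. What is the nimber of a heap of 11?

0

Build the Grundy sequence with g(k) = mex{g(k−s) : s ∈ {3, 4, 5, 6}, s ≤ k}:
k:     0  1  2  3  4  5  6  7  8  9 10 11
g(k):  0  0  0  1  1  1  2  2  2  0  0  0
So g(11) = 0.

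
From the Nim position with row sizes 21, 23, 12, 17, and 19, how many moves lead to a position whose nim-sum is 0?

1

Compute the nim-sum pairwise:
21 ^ 23 = 2
2 ^ 12 = 14
14 ^ 17 = 31
31 ^ 19 = 12
The overall nim-sum is X = 12. A row of size p has a winning move iff p XOR X < p (reduce it to p XOR X).
  21: 21 XOR 12 = 25 ≥ 21 — no move.
  23: 23 XOR 12 = 27 ≥ 23 — no move.
  12: 12 XOR 12 = 0 < 12 — winning move (to 0).
  17: 17 XOR 12 = 29 ≥ 17 — no move.
  19: 19 XOR 12 = 31 ≥ 19 — no move.
That gives 1 winning move.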